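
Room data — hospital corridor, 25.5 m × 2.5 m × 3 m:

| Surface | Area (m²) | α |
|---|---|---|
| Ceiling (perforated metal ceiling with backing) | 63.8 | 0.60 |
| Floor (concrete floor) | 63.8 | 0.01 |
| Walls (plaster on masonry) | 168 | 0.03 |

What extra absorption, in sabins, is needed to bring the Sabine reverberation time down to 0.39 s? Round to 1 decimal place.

35.0 sabins

Total absorption A₁ = 63.8*0.60 + 63.8*0.01 + 168*0.03
  = 38.280 + 0.638 + 5.040 = 43.958 m² sabins.
V = 191.25 m³. Required absorption A₂ = 0.161 × 191.25 / 0.39 = 78.952 sabins.
Additional absorption ΔA = 78.952 − 43.958 = 35.0 sabins.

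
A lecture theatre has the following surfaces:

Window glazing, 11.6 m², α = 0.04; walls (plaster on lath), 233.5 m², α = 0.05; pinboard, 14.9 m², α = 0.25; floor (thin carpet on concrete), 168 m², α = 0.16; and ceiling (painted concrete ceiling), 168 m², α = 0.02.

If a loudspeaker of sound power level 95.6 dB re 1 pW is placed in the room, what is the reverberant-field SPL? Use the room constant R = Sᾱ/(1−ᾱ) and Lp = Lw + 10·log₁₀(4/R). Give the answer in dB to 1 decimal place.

84.6 dB

A = 46.104 sabins; S = 596.0 m².
ᾱ = 46.104/596.0 = 0.0774; R = Sᾱ/(1−ᾱ) = 46.104/(1−0.0774) = 49.972 m².
Lp = Lw + 10 log₁₀(4/R) = 95.6 -10.97 = 84.6 dB.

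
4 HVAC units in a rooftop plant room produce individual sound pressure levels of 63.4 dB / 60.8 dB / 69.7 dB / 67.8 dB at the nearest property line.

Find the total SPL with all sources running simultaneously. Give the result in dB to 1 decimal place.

Σ 10^(Lᵢ/10) = 1.875e+07.
Back to dB: 10·log₁₀ Σ = 72.7 dB.

72.7 dB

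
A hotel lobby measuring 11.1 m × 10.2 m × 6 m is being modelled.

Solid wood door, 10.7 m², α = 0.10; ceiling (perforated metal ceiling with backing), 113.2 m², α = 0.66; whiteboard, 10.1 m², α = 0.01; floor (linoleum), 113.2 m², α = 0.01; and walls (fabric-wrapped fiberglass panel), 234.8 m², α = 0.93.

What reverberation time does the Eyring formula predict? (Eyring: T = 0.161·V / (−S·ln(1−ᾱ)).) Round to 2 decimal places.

0.24 s

S = Σ Sᵢ = 482.0 m².
Absorption A = 10.7·0.10 + 113.2·0.66 + 10.1·0.01 + 113.2·0.01 + 234.8·0.93 = 295.379 sabins.
ᾱ = 295.379 / 482.0 = 0.6128.
Eyring denominator: −S ln(1−ᾱ) = 457.328.
V = 11.1 × 10.2 × 6 = 679.32 m³.
RT60 = 0.161 × 679.32 / 457.328 = 0.24 s.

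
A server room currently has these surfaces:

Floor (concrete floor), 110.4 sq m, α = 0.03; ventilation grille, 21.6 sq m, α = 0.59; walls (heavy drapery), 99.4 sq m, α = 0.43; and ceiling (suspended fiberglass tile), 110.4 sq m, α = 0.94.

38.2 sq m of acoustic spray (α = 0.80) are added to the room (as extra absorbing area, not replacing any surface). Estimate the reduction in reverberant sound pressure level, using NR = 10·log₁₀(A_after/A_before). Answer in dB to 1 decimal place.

0.7 dB

Summing Sᵢαᵢ: 3.312 + 12.744 + 42.742 + 103.776 → A_before = 162.574 sabins.
Treatment contributes 38.2·0.80 = 30.560 sabins.
A_after = 162.574 + 30.560 = 193.134 sabins.
Reduction = 10 log₁₀(A_after/A_before) = 10 log₁₀(1.1880) = 0.7 dB.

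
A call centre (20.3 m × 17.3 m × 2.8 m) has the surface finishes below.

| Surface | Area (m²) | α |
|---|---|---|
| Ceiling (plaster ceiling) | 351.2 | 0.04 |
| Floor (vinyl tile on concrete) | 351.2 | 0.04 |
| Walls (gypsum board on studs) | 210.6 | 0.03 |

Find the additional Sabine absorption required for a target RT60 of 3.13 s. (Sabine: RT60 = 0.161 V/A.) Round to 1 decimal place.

16.2 sabins

Total absorption A₁ = 351.2*0.04 + 351.2*0.04 + 210.6*0.03
  = 14.048 + 14.048 + 6.318 = 34.414 m² sabins.
V = 983.332 m³. Required absorption A₂ = 0.161 × 983.332 / 3.13 = 50.580 sabins.
ΔA = A₂ − A₁ = 50.580 − 34.414 = 16.2 sabins.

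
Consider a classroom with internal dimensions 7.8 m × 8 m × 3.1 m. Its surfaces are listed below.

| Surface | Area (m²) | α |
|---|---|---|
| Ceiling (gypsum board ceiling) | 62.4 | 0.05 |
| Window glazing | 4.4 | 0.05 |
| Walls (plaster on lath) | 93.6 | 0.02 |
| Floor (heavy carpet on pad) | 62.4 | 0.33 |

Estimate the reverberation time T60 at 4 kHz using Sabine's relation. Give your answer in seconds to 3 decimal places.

A = Σ Sᵢαᵢ = 62.4·0.05 + 4.4·0.05 + 93.6·0.02 + 62.4·0.33 = 25.804 sabins.
Room volume: 193.44 m³.
Sabine: RT60 = 0.161 × 193.44 / 25.804 = 1.207 s.

1.207 sec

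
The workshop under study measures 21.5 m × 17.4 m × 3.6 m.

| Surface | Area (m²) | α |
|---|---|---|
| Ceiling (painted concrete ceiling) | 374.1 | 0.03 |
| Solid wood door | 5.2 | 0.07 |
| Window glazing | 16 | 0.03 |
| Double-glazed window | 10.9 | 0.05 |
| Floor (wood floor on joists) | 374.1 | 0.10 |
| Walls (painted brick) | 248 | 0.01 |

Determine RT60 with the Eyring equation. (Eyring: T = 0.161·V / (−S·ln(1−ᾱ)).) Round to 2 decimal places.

4.02 s

S = Σ Sᵢ = 1028.3 m².
Σ(Sᵢαᵢ) = 374.1×0.03 + 5.2×0.07 + 16×0.03 + 10.9×0.05 + 374.1×0.10 + 248×0.01 = 52.502.
Mean coefficient ᾱ = A/S = 0.0511.
−S·ln(1−ᾱ) = −1028.3 × ln(1 − 0.0511) = 53.936.
V = 21.5 × 17.4 × 3.6 = 1346.76 m³.
RT60 = 0.161 × 1346.76 / 53.936 = 4.02 s.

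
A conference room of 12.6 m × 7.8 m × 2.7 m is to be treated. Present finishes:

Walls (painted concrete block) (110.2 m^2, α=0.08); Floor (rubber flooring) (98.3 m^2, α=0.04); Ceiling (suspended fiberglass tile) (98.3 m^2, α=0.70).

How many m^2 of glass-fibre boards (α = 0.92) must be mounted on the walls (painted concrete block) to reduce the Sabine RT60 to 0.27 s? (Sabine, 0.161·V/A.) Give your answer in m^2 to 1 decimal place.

91.3

Summing Sᵢαᵢ: 8.816 + 3.932 + 68.810 → A₁ = 81.558 sabins.
Required A₂ = 0.161·265.356/0.27 = 158.231 sabins.
Absorption to add: 158.231 − 81.558 = 76.673 sabins.
Net gain per m^2: Δα = 0.92 − 0.08 = 0.84.
Area = ΔA/Δα = 76.673/0.84 = 91.3 m^2.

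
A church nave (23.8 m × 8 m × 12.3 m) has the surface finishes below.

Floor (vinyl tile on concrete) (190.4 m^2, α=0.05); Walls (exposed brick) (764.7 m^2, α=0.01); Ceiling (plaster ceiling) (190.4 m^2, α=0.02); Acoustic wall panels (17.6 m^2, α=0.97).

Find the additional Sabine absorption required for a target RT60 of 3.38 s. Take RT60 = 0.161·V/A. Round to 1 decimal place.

Summing Sᵢαᵢ: 9.520 + 7.647 + 3.808 + 17.072 → A₁ = 38.047 sabins.
Target A₂ = 0.161·2341.92/3.38 = 111.553 sabins (V = 2341.92 m³).
Additional absorption ΔA = 111.553 − 38.047 = 73.5 sabins.

73.5 sabins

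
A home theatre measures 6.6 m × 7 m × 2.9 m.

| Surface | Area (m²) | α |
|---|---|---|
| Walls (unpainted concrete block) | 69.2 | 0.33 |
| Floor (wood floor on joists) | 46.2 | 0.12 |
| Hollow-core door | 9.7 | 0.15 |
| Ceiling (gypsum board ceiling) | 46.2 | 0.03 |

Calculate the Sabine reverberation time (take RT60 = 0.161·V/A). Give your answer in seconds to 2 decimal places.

Equivalent absorption area: A = 69.2*0.33 + 46.2*0.12 + 9.7*0.15 + 46.2*0.03 = 31.221 m².
V = 6.6·7·2.9 = 133.98 m³.
Sabine: RT60 = 0.161 × 133.98 / 31.221 = 0.69 s.

0.69 s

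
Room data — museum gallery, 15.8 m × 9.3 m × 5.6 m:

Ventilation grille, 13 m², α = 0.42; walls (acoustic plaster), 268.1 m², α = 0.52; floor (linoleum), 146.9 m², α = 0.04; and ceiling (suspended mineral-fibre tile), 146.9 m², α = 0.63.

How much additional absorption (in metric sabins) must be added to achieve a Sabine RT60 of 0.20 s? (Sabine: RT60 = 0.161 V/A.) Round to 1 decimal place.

419.1 sabins

Total absorption A₁ = 13×0.42 + 268.1×0.52 + 146.9×0.04 + 146.9×0.63
  = 5.460 + 139.412 + 5.876 + 92.547 = 243.295 m² sabins.
Target A₂ = 0.161·822.864/0.20 = 662.406 sabins (V = 822.864 m³).
Shortfall: 662.406 − 243.295 = 419.1 sabins.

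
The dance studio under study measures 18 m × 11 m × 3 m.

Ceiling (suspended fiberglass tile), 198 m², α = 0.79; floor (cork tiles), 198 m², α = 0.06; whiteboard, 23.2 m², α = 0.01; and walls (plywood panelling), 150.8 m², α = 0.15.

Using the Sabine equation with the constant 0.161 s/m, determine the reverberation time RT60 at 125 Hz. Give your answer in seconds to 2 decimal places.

0.50 s

Equivalent absorption area: A = 198·0.79 + 198·0.06 + 23.2·0.01 + 150.8·0.15 = 191.152 m².
Room volume: 594 m³.
RT60 = 0.161 · V / A = 0.161 × 594 / 191.152 = 0.50 s.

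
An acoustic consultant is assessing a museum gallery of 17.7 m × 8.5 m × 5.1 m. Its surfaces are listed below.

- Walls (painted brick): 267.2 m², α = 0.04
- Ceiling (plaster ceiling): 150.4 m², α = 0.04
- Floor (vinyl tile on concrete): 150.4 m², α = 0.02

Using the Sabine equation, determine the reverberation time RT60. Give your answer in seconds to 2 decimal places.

A = Σ Sᵢαᵢ = 267.2×0.04 + 150.4×0.04 + 150.4×0.02 = 19.712 sabins.
Volume V = 17.7 × 8.5 × 5.1 = 767.295 m³.
T = 0.161 V/A = 0.161·767.295/19.712 = 6.27 s.

6.27 sec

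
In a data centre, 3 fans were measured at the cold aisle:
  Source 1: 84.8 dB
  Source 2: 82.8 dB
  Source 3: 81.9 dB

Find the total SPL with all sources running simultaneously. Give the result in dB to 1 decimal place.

Converting to relative power and adding: 10^(84.8/10) + 10^(82.8/10) + 10^(81.9/10) = 6.474e+08.
Back to dB: 10·log₁₀ Σ = 88.1 dB.

88.1 dB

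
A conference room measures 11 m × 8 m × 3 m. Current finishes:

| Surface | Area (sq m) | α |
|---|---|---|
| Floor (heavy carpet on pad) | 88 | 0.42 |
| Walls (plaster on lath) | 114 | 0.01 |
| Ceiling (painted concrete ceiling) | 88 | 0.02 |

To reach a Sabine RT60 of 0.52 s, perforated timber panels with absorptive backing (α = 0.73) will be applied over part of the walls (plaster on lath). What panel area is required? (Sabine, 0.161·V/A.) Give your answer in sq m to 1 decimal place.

58.2

A₁ = Σ Sᵢαᵢ = 88*0.42 + 114*0.01 + 88*0.02 = 39.860 sabins.
Required A₂ = 0.161·264/0.52 = 81.738 sabins.
ΔA needed = 81.738 − 39.860 = 41.878 sabins.
Net gain per sq m: Δα = 0.73 − 0.01 = 0.72.
Panel area = 41.878 / 0.72 = 58.2 sq m.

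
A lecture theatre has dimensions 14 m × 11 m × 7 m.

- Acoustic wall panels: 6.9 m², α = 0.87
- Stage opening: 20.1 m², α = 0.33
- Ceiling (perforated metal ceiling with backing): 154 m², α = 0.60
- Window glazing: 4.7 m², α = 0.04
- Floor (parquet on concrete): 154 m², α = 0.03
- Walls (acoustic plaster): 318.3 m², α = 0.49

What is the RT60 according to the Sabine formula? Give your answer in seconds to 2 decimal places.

Summing Sᵢαᵢ: 6.003 + 6.633 + 92.400 + 0.188 + 4.620 + 155.967 → A = 265.811 sabins.
V = 14·11·7 = 1078 m³.
T = 0.161 V/A = 0.161·1078/265.811 = 0.65 s.

0.65 seconds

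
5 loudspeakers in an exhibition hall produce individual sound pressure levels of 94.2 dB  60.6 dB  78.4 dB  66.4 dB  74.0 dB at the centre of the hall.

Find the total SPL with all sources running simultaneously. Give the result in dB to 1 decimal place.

Sum in the linear (power) domain: Σ 10^(Lᵢ/10) = 10^(94.2/10) + 10^(60.6/10) + 10^(78.4/10) + 10^(66.4/10) + 10^(74.0/10) = 2.73e+09.
L_total = 10·log₁₀(2.73e+09) = 94.4 dB.

94.4 dB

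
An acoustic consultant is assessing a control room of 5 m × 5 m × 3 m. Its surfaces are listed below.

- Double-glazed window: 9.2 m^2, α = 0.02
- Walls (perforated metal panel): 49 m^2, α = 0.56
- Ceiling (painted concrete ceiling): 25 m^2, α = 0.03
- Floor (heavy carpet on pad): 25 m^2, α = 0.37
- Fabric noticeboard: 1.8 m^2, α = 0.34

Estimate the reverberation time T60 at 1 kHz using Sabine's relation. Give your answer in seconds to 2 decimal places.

0.32 s

A = Σ Sᵢαᵢ = 9.2×0.02 + 49×0.56 + 25×0.03 + 25×0.37 + 1.8×0.34 = 38.236 sabins.
V = 5·5·3 = 75 m³.
T = 0.161 V/A = 0.161·75/38.236 = 0.32 s.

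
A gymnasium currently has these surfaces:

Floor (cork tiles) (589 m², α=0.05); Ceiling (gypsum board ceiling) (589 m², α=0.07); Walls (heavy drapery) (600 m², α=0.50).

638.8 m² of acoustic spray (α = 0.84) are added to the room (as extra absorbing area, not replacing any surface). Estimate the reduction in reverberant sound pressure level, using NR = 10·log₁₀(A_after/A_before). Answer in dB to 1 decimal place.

Total absorption A_before = 589×0.05 + 589×0.07 + 600×0.50
  = 29.450 + 41.230 + 300.000 = 370.680 m² sabins.
Treatment contributes 638.8·0.84 = 536.592 sabins.
A_after = 370.680 + 536.592 = 907.272 sabins.
Reduction = 10 log₁₀(A_after/A_before) = 10 log₁₀(2.4476) = 3.9 dB.

3.9 dB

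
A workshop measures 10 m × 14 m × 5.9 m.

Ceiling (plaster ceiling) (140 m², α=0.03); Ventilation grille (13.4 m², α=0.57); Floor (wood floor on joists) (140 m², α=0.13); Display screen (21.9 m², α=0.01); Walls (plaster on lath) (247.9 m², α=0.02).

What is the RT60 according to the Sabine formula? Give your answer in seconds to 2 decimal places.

3.78 seconds

Total absorption A = 140*0.03 + 13.4*0.57 + 140*0.13 + 21.9*0.01 + 247.9*0.02
  = 4.200 + 7.638 + 18.200 + 0.219 + 4.958 = 35.215 m² sabins.
V = 10·14·5.9 = 826 m³.
T = 0.161 V/A = 0.161·826/35.215 = 3.78 s.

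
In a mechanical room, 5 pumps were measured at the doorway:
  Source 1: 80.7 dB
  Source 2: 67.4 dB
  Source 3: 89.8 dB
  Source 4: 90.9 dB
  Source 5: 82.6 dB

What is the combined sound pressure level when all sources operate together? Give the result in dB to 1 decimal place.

Converting to relative power and adding: 10^(80.7/10) + 10^(67.4/10) + 10^(89.8/10) + 10^(90.9/10) + 10^(82.6/10) = 2.49e+09.
L_total = 10·log₁₀(2.49e+09) = 94.0 dB.

94.0 dB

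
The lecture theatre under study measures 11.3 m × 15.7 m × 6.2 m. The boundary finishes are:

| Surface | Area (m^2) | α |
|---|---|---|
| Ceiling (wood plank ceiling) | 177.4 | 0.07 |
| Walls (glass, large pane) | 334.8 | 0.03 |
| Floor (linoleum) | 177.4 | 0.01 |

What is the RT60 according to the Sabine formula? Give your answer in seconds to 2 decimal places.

Total absorption A = 177.4×0.07 + 334.8×0.03 + 177.4×0.01
  = 12.418 + 10.044 + 1.774 = 24.236 m^2 sabins.
Volume V = 11.3 × 15.7 × 6.2 = 1099.942 m³.
RT60 = 0.161 · V / A = 0.161 × 1099.942 / 24.236 = 7.31 s.

7.31 s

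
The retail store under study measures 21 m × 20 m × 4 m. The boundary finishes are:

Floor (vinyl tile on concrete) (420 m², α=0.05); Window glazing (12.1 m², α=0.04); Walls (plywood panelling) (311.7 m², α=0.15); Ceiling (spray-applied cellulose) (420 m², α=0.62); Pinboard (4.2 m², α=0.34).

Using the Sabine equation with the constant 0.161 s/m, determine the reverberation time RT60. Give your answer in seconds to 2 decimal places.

0.82 sec

Equivalent absorption area: A = 420·0.05 + 12.1·0.04 + 311.7·0.15 + 420·0.62 + 4.2·0.34 = 330.067 m².
Room volume: 1680 m³.
RT60 = 0.161 · V / A = 0.161 × 1680 / 330.067 = 0.82 s.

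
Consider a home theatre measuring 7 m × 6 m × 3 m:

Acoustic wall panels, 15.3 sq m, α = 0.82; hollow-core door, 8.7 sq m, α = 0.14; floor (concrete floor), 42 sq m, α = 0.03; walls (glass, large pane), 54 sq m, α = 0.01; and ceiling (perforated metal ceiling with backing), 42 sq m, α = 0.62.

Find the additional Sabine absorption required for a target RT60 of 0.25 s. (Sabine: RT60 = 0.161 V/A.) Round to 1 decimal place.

Total absorption A₁ = 15.3*0.82 + 8.7*0.14 + 42*0.03 + 54*0.01 + 42*0.62
  = 12.546 + 1.218 + 1.260 + 0.540 + 26.040 = 41.604 sq m sabins.
V = 126 m³. Required absorption A₂ = 0.161 × 126 / 0.25 = 81.144 sabins.
ΔA = A₂ − A₁ = 81.144 − 41.604 = 39.5 sabins.

39.5 sabins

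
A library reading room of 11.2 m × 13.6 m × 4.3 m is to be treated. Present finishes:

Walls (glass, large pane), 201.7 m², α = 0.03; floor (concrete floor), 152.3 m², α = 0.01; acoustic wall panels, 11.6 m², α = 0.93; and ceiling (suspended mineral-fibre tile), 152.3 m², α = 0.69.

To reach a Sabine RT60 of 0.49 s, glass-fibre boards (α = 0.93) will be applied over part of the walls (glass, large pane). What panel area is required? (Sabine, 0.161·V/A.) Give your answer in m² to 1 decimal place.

102.0

Summing Sᵢαᵢ: 6.051 + 1.523 + 10.788 + 105.087 → A₁ = 123.449 sabins.
V = 654.976 m³. Target absorption A₂ = 0.161 × 654.976 / 0.49 = 215.206 sabins.
ΔA needed = 215.206 − 123.449 = 91.757 sabins.
Net gain per m²: Δα = 0.93 − 0.03 = 0.90.
Area = ΔA/Δα = 91.757/0.90 = 102.0 m².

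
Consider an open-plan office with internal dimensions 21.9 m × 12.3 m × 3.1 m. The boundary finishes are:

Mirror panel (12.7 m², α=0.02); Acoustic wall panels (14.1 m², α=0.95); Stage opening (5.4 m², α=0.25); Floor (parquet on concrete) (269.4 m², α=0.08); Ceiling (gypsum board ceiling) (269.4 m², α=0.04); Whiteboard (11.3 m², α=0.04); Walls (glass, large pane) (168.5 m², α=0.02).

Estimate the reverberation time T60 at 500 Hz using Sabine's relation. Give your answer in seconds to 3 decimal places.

2.628 s

A = Σ Sᵢαᵢ = 12.7×0.02 + 14.1×0.95 + 5.4×0.25 + 269.4×0.08 + 269.4×0.04 + 11.3×0.04 + 168.5×0.02 = 51.149 sabins.
Room volume: 835.047 m³.
T = 0.161 V/A = 0.161·835.047/51.149 = 2.628 s.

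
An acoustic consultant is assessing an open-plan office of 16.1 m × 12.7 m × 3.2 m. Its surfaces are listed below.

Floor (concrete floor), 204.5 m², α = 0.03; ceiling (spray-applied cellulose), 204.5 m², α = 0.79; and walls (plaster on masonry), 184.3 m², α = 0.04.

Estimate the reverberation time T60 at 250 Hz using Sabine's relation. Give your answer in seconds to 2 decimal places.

A = Σ Sᵢαᵢ = 204.5×0.03 + 204.5×0.79 + 184.3×0.04 = 175.062 sabins.
V = 16.1·12.7·3.2 = 654.304 m³.
RT60 = 0.161 · V / A = 0.161 × 654.304 / 175.062 = 0.60 s.

0.60 s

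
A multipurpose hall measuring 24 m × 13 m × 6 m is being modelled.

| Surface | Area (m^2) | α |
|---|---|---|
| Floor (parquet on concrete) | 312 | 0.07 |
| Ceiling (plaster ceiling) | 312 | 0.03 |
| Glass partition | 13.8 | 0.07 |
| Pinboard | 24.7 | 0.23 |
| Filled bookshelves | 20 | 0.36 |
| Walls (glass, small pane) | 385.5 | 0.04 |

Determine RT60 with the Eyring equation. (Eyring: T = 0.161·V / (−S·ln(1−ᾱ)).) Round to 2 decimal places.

Total surface area S = 312 + 312 + 13.8 + 24.7 + 20 + 385.5 = 1068.0 m^2.
Σ(Sᵢαᵢ) = 312×0.07 + 312×0.03 + 13.8×0.07 + 24.7×0.23 + 20×0.36 + 385.5×0.04 = 60.467.
ᾱ = 60.467 / 1068.0 = 0.0566.
−S·ln(1−ᾱ) = −1068.0 × ln(1 − 0.0566) = 62.227.
V = 24 × 13 × 6 = 1872 m³.
T = 0.161·V/[−S·ln(1−ᾱ)] = 0.161·1872/62.227 = 4.84 s.

4.84 seconds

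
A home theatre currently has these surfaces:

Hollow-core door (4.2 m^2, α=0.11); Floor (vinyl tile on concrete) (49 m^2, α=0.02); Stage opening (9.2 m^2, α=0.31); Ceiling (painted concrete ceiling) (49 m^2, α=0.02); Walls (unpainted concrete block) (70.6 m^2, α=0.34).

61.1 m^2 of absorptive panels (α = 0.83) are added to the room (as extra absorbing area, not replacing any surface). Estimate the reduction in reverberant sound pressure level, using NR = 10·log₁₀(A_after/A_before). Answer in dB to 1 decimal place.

Equivalent absorption area: A_before = 4.2×0.11 + 49×0.02 + 9.2×0.31 + 49×0.02 + 70.6×0.34 = 29.278 m^2.
Treatment contributes 61.1·0.83 = 50.713 sabins.
A_after = 29.278 + 50.713 = 79.991 sabins.
NR = 10·log₁₀(79.991/29.278) = 4.4 dB.

4.4 dB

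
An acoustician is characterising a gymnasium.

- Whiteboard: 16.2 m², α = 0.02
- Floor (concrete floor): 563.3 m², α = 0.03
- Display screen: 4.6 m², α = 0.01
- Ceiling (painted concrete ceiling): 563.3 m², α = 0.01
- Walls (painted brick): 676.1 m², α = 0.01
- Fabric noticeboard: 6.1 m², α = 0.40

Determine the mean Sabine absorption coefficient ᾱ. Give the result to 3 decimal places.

Total surface area S = 1829.6 m².
Σ(Sᵢαᵢ) = 16.2×0.02 + 563.3×0.03 + 4.6×0.01 + 563.3×0.01 + 676.1×0.01 + 6.1×0.40 = 32.103.
ᾱ = 32.103 / 1829.6 = 0.018.

0.018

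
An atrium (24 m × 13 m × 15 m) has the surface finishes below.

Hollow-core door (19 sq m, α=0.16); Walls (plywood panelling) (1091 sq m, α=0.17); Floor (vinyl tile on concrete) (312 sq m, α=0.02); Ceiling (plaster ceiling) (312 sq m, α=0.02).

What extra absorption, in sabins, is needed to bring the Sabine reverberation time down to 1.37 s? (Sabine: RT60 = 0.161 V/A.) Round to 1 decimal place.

349.0 sabins

Total absorption A₁ = 19×0.16 + 1091×0.17 + 312×0.02 + 312×0.02
  = 3.040 + 185.470 + 6.240 + 6.240 = 200.990 sq m sabins.
V = 4680 m³. Required absorption A₂ = 0.161 × 4680 / 1.37 = 549.985 sabins.
ΔA = A₂ − A₁ = 549.985 − 200.990 = 349.0 sabins.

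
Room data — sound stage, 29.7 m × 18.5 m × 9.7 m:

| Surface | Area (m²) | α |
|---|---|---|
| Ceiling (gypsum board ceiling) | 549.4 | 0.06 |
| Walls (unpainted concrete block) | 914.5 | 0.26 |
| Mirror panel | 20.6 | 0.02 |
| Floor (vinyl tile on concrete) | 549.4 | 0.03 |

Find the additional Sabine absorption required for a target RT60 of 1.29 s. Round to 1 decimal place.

377.5 sabins

Total absorption A₁ = 549.4×0.06 + 914.5×0.26 + 20.6×0.02 + 549.4×0.03
  = 32.964 + 237.770 + 0.412 + 16.482 = 287.628 m² sabins.
V = 5329.665 m³. Required absorption A₂ = 0.161 × 5329.665 / 1.29 = 665.175 sabins.
Additional absorption ΔA = 665.175 − 287.628 = 377.5 sabins.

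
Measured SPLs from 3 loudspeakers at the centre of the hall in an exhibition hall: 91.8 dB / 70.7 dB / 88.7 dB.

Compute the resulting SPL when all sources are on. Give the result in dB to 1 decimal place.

93.6 dB

Σ 10^(Lᵢ/10) = 2.267e+09.
L_total = 10·log₁₀(2.267e+09) = 93.6 dB.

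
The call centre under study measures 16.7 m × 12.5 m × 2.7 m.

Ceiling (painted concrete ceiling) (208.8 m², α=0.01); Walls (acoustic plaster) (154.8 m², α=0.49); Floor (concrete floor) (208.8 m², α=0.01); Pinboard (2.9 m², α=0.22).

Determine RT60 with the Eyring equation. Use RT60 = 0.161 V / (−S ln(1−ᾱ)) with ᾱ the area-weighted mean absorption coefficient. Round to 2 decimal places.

S = Σ Sᵢ = 575.3 m².
Absorption A = 208.8×0.01 + 154.8×0.49 + 208.8×0.01 + 2.9×0.22 = 80.666 sabins.
ᾱ = 80.666 / 575.3 = 0.1402.
Eyring denominator: −S ln(1−ᾱ) = 86.902.
V = 16.7 × 12.5 × 2.7 = 563.625 m³.
RT60 = 0.161 × 563.625 / 86.902 = 1.04 s.

1.04 seconds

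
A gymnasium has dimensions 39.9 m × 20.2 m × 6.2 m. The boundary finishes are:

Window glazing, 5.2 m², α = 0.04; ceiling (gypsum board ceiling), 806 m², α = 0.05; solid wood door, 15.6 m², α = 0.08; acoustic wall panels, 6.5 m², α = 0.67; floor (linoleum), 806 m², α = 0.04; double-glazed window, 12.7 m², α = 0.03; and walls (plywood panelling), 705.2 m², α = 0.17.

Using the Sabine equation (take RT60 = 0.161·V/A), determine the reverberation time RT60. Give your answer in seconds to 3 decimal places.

4.051 sec

Equivalent absorption area: A = 5.2*0.04 + 806*0.05 + 15.6*0.08 + 6.5*0.67 + 806*0.04 + 12.7*0.03 + 705.2*0.17 = 198.616 m².
Room volume: 4997.076 m³.
Sabine: RT60 = 0.161 × 4997.076 / 198.616 = 4.051 s.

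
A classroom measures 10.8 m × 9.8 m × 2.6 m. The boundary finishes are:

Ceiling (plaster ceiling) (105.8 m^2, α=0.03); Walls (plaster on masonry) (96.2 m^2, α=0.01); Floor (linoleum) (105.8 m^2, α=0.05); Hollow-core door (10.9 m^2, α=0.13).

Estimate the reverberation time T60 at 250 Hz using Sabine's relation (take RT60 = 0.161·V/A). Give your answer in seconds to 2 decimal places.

4.09 sec

A = Σ Sᵢαᵢ = 105.8*0.03 + 96.2*0.01 + 105.8*0.05 + 10.9*0.13 = 10.843 sabins.
Room volume: 275.184 m³.
RT60 = 0.161 · V / A = 0.161 × 275.184 / 10.843 = 4.09 s.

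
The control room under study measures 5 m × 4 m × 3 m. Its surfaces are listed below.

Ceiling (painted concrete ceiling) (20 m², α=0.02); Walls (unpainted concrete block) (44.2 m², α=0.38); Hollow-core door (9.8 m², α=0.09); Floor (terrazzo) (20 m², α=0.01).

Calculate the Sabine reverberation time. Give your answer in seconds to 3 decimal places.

Equivalent absorption area: A = 20*0.02 + 44.2*0.38 + 9.8*0.09 + 20*0.01 = 18.278 m².
Volume V = 5 × 4 × 3 = 60 m³.
RT60 = 0.161 · V / A = 0.161 × 60 / 18.278 = 0.529 s.

0.529 s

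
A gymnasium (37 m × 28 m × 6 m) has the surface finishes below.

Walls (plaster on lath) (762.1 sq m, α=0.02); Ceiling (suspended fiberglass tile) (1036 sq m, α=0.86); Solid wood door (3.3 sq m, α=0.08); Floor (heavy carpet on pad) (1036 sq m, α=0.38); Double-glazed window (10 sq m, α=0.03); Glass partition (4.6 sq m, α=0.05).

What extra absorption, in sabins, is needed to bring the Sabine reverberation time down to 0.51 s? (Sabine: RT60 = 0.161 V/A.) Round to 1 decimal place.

A₁ = Σ Sᵢαᵢ = 762.1×0.02 + 1036×0.86 + 3.3×0.08 + 1036×0.38 + 10×0.03 + 4.6×0.05 = 1300.676 sabins.
Target A₂ = 0.161·6216/0.51 = 1962.306 sabins (V = 6216 m³).
Shortfall: 1962.306 − 1300.676 = 661.6 sabins.

661.6 sabins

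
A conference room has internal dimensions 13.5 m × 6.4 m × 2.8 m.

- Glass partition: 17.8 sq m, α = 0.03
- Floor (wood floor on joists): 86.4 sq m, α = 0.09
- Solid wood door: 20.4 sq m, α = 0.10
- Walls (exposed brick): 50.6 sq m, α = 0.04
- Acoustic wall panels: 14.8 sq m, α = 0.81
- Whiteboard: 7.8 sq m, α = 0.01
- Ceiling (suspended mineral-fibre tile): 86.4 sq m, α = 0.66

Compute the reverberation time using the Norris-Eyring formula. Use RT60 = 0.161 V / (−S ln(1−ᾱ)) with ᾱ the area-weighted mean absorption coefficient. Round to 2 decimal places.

Total surface area S = 17.8 + 86.4 + 20.4 + 50.6 + 14.8 + 7.8 + 86.4 = 284.2 sq m.
Σ(Sᵢαᵢ) = 17.8·0.03 + 86.4·0.09 + 20.4·0.10 + 50.6·0.04 + 14.8·0.81 + 7.8·0.01 + 86.4·0.66 = 81.464.
Mean coefficient ᾱ = A/S = 0.2866.
−S·ln(1−ᾱ) = −284.2 × ln(1 − 0.2866) = 95.978.
V = 13.5 × 6.4 × 2.8 = 241.92 m³.
T = 0.161·V/[−S·ln(1−ᾱ)] = 0.161·241.92/95.978 = 0.41 s.

0.41 s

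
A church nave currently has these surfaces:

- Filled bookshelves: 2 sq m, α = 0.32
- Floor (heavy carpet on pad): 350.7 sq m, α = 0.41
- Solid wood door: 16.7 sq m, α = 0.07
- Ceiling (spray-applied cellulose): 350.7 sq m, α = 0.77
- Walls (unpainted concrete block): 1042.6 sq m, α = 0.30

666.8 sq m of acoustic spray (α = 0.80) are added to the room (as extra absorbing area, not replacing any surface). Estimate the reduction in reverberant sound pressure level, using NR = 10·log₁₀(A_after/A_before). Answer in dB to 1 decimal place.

2.4 dB

A_before = Σ Sᵢαᵢ = 2×0.32 + 350.7×0.41 + 16.7×0.07 + 350.7×0.77 + 1042.6×0.30 = 728.415 sabins.
Treatment contributes 666.8·0.80 = 533.440 sabins.
New total A_after = 1261.855 sabins.
Reduction = 10 log₁₀(A_after/A_before) = 10 log₁₀(1.7323) = 2.4 dB.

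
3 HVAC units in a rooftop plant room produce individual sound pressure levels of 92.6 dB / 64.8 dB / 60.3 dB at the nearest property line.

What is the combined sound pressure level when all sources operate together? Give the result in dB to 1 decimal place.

92.6 dB

Converting to relative power and adding: 10^(92.6/10) + 10^(64.8/10) + 10^(60.3/10) = 1.824e+09.
Back to dB: 10·log₁₀ Σ = 92.6 dB.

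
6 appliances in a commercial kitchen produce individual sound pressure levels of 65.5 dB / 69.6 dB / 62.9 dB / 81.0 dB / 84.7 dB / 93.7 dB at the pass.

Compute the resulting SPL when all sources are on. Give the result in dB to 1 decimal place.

94.4 dB

Sum in the linear (power) domain: Σ 10^(Lᵢ/10) = 10^(65.5/10) + 10^(69.6/10) + 10^(62.9/10) + 10^(81.0/10) + 10^(84.7/10) + 10^(93.7/10) = 2.78e+09.
Combined level = 10 log₁₀(2.78e+09) = 94.4 dB.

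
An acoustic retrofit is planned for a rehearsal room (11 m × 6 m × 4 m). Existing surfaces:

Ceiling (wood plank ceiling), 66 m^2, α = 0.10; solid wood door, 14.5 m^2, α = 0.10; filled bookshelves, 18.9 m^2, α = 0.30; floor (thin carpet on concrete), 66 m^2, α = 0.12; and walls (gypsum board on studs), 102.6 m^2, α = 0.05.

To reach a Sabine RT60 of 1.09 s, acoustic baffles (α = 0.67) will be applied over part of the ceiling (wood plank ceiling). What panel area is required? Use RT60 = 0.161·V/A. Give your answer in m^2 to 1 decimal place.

Equivalent absorption area: A₁ = 66*0.10 + 14.5*0.10 + 18.9*0.30 + 66*0.12 + 102.6*0.05 = 26.770 m^2.
V = 264 m³. Target absorption A₂ = 0.161 × 264 / 1.09 = 38.994 sabins.
ΔA needed = 38.994 − 26.770 = 12.224 sabins.
Net gain per m^2: Δα = 0.67 − 0.10 = 0.57.
Area = ΔA/Δα = 12.224/0.57 = 21.4 m^2.

21.4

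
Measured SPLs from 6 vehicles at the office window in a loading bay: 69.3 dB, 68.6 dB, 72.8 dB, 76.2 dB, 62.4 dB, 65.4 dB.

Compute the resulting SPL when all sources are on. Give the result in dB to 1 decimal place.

Σ 10^(Lᵢ/10) = 8.17e+07.
Back to dB: 10·log₁₀ Σ = 79.1 dB.

79.1 dB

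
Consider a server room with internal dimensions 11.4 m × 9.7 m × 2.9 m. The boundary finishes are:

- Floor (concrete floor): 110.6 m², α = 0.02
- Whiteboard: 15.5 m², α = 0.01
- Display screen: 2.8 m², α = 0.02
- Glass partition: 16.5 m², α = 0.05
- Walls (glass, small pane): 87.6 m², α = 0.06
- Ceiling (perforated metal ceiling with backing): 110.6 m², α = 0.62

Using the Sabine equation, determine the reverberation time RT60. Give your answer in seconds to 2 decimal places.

Equivalent absorption area: A = 110.6*0.02 + 15.5*0.01 + 2.8*0.02 + 16.5*0.05 + 87.6*0.06 + 110.6*0.62 = 77.076 m².
Volume V = 11.4 × 9.7 × 2.9 = 320.682 m³.
RT60 = 0.161 · V / A = 0.161 × 320.682 / 77.076 = 0.67 s.

0.67 s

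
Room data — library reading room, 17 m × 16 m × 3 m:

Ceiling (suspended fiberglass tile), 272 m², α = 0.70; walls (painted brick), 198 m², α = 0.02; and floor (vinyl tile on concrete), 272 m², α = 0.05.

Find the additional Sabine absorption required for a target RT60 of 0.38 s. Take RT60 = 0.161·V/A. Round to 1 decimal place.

A₁ = Σ Sᵢαᵢ = 272·0.70 + 198·0.02 + 272·0.05 = 207.960 sabins.
V = 816 m³. Required absorption A₂ = 0.161 × 816 / 0.38 = 345.726 sabins.
Additional absorption ΔA = 345.726 − 207.960 = 137.8 sabins.

137.8 sabins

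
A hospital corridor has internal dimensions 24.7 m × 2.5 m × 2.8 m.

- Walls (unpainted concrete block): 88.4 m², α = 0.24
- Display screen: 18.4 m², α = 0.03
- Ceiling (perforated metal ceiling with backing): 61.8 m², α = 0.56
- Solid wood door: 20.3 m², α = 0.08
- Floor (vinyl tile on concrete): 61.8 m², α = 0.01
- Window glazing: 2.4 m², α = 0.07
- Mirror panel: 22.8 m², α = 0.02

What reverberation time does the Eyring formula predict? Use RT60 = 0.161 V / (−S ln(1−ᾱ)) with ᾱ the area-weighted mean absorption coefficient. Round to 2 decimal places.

S = Σ Sᵢ = 275.9 m².
Absorption A = 88.4·0.24 + 18.4·0.03 + 61.8·0.56 + 20.3·0.08 + 61.8·0.01 + 2.4·0.07 + 22.8·0.02 = 59.242 sabins.
Mean coefficient ᾱ = A/S = 0.2147.
−S·ln(1−ᾱ) = −275.9 × ln(1 − 0.2147) = 66.682.
V = 24.7 × 2.5 × 2.8 = 172.9 m³.
T = 0.161·V/[−S·ln(1−ᾱ)] = 0.161·172.9/66.682 = 0.42 s.

0.42 s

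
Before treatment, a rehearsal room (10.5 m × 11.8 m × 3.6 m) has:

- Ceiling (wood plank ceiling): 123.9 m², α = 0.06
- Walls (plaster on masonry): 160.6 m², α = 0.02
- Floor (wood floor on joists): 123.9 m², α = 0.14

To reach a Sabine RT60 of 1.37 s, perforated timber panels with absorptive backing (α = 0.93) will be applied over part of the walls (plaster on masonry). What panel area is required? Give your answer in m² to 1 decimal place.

Equivalent absorption area: A₁ = 123.9·0.06 + 160.6·0.02 + 123.9·0.14 = 27.992 m².
Required A₂ = 0.161·446.04/1.37 = 52.418 sabins.
ΔA needed = 52.418 − 27.992 = 24.426 sabins.
Net gain per m²: Δα = 0.93 − 0.02 = 0.91.
Area = ΔA/Δα = 24.426/0.91 = 26.8 m².

26.8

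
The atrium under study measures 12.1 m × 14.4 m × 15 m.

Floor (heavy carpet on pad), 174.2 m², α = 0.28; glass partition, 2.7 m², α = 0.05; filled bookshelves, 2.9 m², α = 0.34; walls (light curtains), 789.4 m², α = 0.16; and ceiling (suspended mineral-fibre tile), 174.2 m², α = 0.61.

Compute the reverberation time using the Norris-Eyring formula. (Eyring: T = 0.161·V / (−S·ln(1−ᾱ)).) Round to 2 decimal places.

S = Σ Sᵢ = 1143.4 m².
Absorption A = 174.2×0.28 + 2.7×0.05 + 2.9×0.34 + 789.4×0.16 + 174.2×0.61 = 282.463 sabins.
Mean coefficient ᾱ = A/S = 0.2470.
−S·ln(1−ᾱ) = −1143.4 × ln(1 − 0.2470) = 324.371.
V = 12.1 × 14.4 × 15 = 2613.6 m³.
RT60 = 0.161 × 2613.6 / 324.371 = 1.30 s.

1.30 seconds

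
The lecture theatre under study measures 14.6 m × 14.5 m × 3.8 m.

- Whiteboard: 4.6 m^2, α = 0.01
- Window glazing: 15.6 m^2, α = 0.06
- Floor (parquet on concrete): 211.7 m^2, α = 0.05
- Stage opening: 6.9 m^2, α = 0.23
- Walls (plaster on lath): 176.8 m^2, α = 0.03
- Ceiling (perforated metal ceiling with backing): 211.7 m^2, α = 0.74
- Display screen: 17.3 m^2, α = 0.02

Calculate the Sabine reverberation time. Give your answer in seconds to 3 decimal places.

Summing Sᵢαᵢ: 0.046 + 0.936 + 10.585 + 1.587 + 5.304 + 156.658 + 0.346 → A = 175.462 sabins.
Volume V = 14.6 × 14.5 × 3.8 = 804.46 m³.
RT60 = 0.161 · V / A = 0.161 × 804.46 / 175.462 = 0.738 s.

0.738 seconds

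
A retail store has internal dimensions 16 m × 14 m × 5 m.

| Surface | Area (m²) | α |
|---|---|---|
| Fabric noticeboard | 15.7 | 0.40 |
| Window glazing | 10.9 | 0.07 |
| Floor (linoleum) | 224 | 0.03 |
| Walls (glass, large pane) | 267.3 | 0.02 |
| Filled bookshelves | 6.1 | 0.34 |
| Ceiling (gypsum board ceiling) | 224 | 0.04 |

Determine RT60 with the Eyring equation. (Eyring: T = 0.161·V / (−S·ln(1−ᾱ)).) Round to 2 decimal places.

S = Σ Sᵢ = 748.0 m².
Σ(Sᵢαᵢ) = 15.7×0.40 + 10.9×0.07 + 224×0.03 + 267.3×0.02 + 6.1×0.34 + 224×0.04 = 30.143.
Mean coefficient ᾱ = A/S = 0.0403.
−S·ln(1−ᾱ) = −748.0 × ln(1 − 0.0403) = 30.769.
V = 16 × 14 × 5 = 1120 m³.
RT60 = 0.161 × 1120 / 30.769 = 5.86 s.

5.86 seconds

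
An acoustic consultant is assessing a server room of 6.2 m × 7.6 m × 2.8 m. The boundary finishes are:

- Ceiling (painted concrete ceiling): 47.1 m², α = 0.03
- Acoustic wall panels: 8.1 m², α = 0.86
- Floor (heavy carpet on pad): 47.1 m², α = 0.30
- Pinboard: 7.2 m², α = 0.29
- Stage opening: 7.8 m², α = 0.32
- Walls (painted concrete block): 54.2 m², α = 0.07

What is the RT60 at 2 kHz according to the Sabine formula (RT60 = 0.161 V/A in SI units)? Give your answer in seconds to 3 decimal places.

0.688 s

Total absorption A = 47.1×0.03 + 8.1×0.86 + 47.1×0.30 + 7.2×0.29 + 7.8×0.32 + 54.2×0.07
  = 1.413 + 6.966 + 14.130 + 2.088 + 2.496 + 3.794 = 30.887 m² sabins.
V = 6.2·7.6·2.8 = 131.936 m³.
RT60 = 0.161 · V / A = 0.161 × 131.936 / 30.887 = 0.688 s.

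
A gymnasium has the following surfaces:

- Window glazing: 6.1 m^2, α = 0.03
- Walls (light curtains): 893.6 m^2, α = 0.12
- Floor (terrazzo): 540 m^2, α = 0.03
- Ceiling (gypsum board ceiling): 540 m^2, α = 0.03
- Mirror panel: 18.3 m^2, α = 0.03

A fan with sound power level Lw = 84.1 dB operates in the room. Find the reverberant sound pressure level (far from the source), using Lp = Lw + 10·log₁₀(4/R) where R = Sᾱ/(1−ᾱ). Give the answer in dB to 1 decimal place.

68.3 dB

A = 140.364 sabins; S = 1998.0 m^2.
ᾱ = 140.364/1998.0 = 0.0703; R = Sᾱ/(1−ᾱ) = 140.364/(1−0.0703) = 150.978 m^2.
Lp = 84.1 + 10·log₁₀(4/150.978) = 84.1 + (-15.77) = 68.3 dB.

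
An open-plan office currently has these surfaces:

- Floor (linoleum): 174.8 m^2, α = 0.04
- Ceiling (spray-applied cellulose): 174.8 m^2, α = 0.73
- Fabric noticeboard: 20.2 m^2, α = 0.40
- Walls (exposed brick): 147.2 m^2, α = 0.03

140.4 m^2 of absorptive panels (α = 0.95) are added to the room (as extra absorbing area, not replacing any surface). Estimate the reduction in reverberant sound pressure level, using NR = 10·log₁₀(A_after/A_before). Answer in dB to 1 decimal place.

Summing Sᵢαᵢ: 6.992 + 127.604 + 8.080 + 4.416 → A_before = 147.092 sabins.
Added absorption = 140.4 × 0.95 = 133.380 sabins.
A_after = 147.092 + 133.380 = 280.472 sabins.
Reduction = 10 log₁₀(A_after/A_before) = 10 log₁₀(1.9068) = 2.8 dB.

2.8 dB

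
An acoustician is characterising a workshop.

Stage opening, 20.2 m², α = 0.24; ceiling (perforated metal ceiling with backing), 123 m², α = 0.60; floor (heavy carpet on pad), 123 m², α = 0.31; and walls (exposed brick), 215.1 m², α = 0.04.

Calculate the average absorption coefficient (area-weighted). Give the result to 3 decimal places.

Total surface area S = 481.3 m².
A = 20.2*0.24 + 123*0.60 + 123*0.31 + 215.1*0.04 = 125.382 sabins.
ᾱ = 125.382 / 481.3 = 0.261.

0.261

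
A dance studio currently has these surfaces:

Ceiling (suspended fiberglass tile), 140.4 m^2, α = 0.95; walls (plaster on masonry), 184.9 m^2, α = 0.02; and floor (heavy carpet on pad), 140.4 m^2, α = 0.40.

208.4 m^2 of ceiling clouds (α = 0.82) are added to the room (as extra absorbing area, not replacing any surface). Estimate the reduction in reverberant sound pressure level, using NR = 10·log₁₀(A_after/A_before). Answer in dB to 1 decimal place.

Summing Sᵢαᵢ: 133.380 + 3.698 + 56.160 → A_before = 193.238 sabins.
Treatment contributes 208.4·0.82 = 170.888 sabins.
A_after = 193.238 + 170.888 = 364.126 sabins.
NR = 10·log₁₀(364.126/193.238) = 2.8 dB.

2.8 dB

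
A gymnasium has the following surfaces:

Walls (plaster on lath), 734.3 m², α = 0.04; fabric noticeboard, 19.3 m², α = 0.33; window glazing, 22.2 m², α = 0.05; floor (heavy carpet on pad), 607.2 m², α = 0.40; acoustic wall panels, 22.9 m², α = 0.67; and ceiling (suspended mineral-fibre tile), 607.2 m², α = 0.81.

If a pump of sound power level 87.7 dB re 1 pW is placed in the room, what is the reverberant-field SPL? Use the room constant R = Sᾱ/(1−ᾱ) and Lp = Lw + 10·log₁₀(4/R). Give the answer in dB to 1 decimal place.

A = 786.906 sabins; S = 2013.1 m².
ᾱ = 786.906/2013.1 = 0.3909; R = Sᾱ/(1−ᾱ) = 786.906/(1−0.3909) = 1291.916 m².
Lp = 87.7 + 10·log₁₀(4/1291.916) = 87.7 + (-25.09) = 62.6 dB.

62.6 dB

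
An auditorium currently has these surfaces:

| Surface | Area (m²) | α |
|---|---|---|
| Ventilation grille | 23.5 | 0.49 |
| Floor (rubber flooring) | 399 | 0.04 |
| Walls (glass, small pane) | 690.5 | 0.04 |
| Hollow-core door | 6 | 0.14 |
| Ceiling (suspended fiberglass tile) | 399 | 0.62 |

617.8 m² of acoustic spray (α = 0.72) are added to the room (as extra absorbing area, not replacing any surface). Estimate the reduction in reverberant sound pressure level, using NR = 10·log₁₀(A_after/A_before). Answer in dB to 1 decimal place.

3.9 dB

Equivalent absorption area: A_before = 23.5*0.49 + 399*0.04 + 690.5*0.04 + 6*0.14 + 399*0.62 = 303.315 m².
Treatment contributes 617.8·0.72 = 444.816 sabins.
New total A_after = 748.131 sabins.
NR = 10·log₁₀(748.131/303.315) = 3.9 dB.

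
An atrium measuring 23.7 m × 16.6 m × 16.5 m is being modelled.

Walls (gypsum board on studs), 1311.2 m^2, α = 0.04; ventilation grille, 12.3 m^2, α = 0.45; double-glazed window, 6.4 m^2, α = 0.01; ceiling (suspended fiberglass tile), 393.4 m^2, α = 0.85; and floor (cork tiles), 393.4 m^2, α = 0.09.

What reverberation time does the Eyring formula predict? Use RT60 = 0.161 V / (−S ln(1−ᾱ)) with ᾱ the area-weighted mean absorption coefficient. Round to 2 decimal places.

S = Σ Sᵢ = 2116.7 m^2.
Absorption A = 1311.2·0.04 + 12.3·0.45 + 6.4·0.01 + 393.4·0.85 + 393.4·0.09 = 427.843 sabins.
ᾱ = 427.843 / 2116.7 = 0.2021.
−S·ln(1−ᾱ) = −2116.7 × ln(1 − 0.2021) = 477.892.
V = 23.7 × 16.6 × 16.5 = 6491.43 m³.
T = 0.161·V/[−S·ln(1−ᾱ)] = 0.161·6491.43/477.892 = 2.19 s.

2.19 sec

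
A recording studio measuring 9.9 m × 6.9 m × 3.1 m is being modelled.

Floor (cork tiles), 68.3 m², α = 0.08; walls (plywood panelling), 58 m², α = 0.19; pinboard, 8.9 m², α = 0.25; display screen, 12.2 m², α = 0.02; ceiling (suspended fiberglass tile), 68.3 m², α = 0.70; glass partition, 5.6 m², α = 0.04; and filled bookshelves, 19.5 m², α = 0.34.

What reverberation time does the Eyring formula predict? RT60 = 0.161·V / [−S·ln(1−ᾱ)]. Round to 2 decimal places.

0.39 sec

S = Σ Sᵢ = 240.8 m².
Absorption A = 68.3×0.08 + 58×0.19 + 8.9×0.25 + 12.2×0.02 + 68.3×0.70 + 5.6×0.04 + 19.5×0.34 = 73.617 sabins.
Mean coefficient ᾱ = A/S = 0.3057.
−S·ln(1−ᾱ) = −240.8 × ln(1 − 0.3057) = 87.856.
V = 9.9 × 6.9 × 3.1 = 211.761 m³.
RT60 = 0.161 × 211.761 / 87.856 = 0.39 s.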